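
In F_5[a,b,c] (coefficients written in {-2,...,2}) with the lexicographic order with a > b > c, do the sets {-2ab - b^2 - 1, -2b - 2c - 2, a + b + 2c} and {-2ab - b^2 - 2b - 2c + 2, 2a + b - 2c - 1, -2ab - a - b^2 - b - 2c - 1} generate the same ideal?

Since reduced Gröbner bases are canonical representatives of ideals under a given ordering, it suffices to compute and compare them.
Buchberger on the first generating set:
f_1 = -2ab - b^2 - 1, LT = ab.
f_2 = -2b - 2c - 2, LT = b.
f_3 = a + b + 2c, LT = a.

S(f_1,f_2): lcm = ab. S = -ac - a - 2b^2 - 2.
  reduce S modulo (f_1, f_2, f_3):
  remainder -c^2 + c ≠ 0; add g_4 = -c^2 + c to the basis.

The other S-polynomials (S(f_1,f_3), S(f_2,f_3), S(f_1,g_4), S(f_2,g_4), S(f_3,g_4)) all reduce to 0 modulo the current basis, so we have a Gröbner basis.
Inter-reduce: drop elements whose leading term is divisible by another's, tail-reduce, and make monic.
Reduced Gröbner basis: {a + c - 1, b + c + 1, c^2 - c}.

Buchberger on the second generating set:
h_1 = -2ab - b^2 - 2b - 2c + 2, LT = ab.
h_2 = 2a + b - 2c - 1, LT = a.
h_3 = -2ab - a - b^2 - b - 2c - 1, LT = ab.

S(h_1,h_2): lcm = ab. S = bc - b + c - 1.
  reduce S modulo (h_1, h_2, h_3):
  remainder bc - b + c - 1 ≠ 0; add k_4 = bc - b + c - 1 to the basis.

S(h_1,h_3): lcm = ab. S = 2a - 2b + 1.
  reduce S modulo (h_1, h_2, h_3, k_4):
  remainder 2b + 2c + 2 ≠ 0; add k_5 = 2b + 2c + 2 to the basis.

S(h_3,k_4): lcm = abc. S = ab + 2ac + a - 2b^2c - 2bc + c^2 - 2c.
  reduce S modulo (h_1, h_2, h_3, k_4, k_5):
  remainder -2c^2 + 2c ≠ 0; add k_6 = -2c^2 + 2c to the basis.

The other S-polynomials (S(h_2,h_3), S(h_1,k_4), S(h_2,k_4), S(h_1,k_5), S(h_2,k_5), S(h_3,k_5), S(k_4,k_5), S(h_1,k_6), S(h_2,k_6), S(h_3,k_6), S(k_4,k_6), S(k_5,k_6)) all reduce to 0 modulo the current basis, so we have a Gröbner basis.
Inter-reduce: drop elements whose leading term is divisible by another's, tail-reduce, and make monic.
Reduced Gröbner basis: {a + c - 1, b + c + 1, c^2 - c}.

These coincide, so the ideals are equal.
The choice of monomial ordering does not affect the verdict — as long as both bases are computed under the same ordering, their equality decides ideal equality.

Yes, the ideals are equal.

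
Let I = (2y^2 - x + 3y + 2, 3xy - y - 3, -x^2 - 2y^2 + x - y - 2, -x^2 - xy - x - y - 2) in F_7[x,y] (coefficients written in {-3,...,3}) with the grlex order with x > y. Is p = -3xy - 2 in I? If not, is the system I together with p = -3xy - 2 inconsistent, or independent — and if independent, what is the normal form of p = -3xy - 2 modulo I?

-3xy - 2 lies in I (it reduces to 0).

First compute the reduced Gröbner basis of I by Buchberger's algorithm.
f_1 = 2y^2 - x + 3y + 2, LT = y^2.
f_2 = 3xy - y - 3, LT = xy.
f_3 = -x^2 - 2y^2 + x - y - 2, LT = x^2.
f_4 = -x^2 - xy - x - y - 2, LT = x^2.

S(f_1,f_2): lcm = xy^2. S = 3x^2 - 2xy - 2y^2 + x + y.
  leading term x^2: subtract (-3)·f_3 from 3x^2 - 2xy - 2y^2 + x + y → -2xy - y^2 - 3x - 2y + 1
  leading term xy: subtract (-3)·f_2 from -2xy - y^2 - 3x - 2y + 1 → -y^2 - 3x + 2y - 1
  leading term y^2: subtract (3)·f_1 from -y^2 - 3x + 2y - 1 → 0
  remainder 0.

S(f_1,f_3): leading monomials are coprime, so the S-polynomial reduces to 0 (Buchberger's first criterion).
S(f_1,f_4): leading monomials are coprime, so the S-polynomial reduces to 0 (Buchberger's first criterion).
S(f_2,f_3): lcm = x^2y. S = -2y^3 + 3xy - y^2 - x - 2y.
  leading term y^3: subtract (-y)·f_1 from -2y^3 + 3xy - y^2 - x - 2y → 2xy + 2y^2 - x
  leading term xy: subtract (3)·f_2 from 2xy + 2y^2 - x → 2y^2 - x + 3y + 2
  leading term y^2: subtract (1)·f_1 from 2y^2 - x + 3y + 2 → 0
  remainder 0.

S(f_2,f_4): lcm = x^2y. S = -xy^2 + xy - y^2 - x - 2y.
  leading term xy^2: subtract (3x)·f_1 from -xy^2 + xy - y^2 - x - 2y → 3x^2 - xy - y^2 - 2y
  leading term x^2: subtract (-3)·f_3 from 3x^2 - xy - y^2 - 2y → -xy + 3x + 2y + 1
  leading term xy: subtract (2)·f_2 from -xy + 3x + 2y + 1 → 3x - 3y
  leading term x: no divisor's leading term divides it; move 3x to the remainder.
  leading term y: no divisor's leading term divides it; move -3y to the remainder.
  remainder 3x - 3y ≠ 0; add h_5 = 3x - 3y to the basis.

S(f_3,f_4): lcm = x^2. S = -xy + 2y^2 - 2x.
  leading term xy: subtract (2)·f_2 from -xy + 2y^2 - 2x → 2y^2 - 2x + 2y - 1
  leading term y^2: subtract (1)·f_1 from 2y^2 - 2x + 2y - 1 → -x - y - 3
  leading term x: subtract (2)·h_5 from -x - y - 3 → -2y - 3
  leading term y: no divisor's leading term divides it; move -2y to the remainder.
  leading term 1: no divisor's leading term divides it; move -3 to the remainder.
  remainder -2y - 3 ≠ 0; add h_6 = -2y - 3 to the basis.

S(f_1,h_5): leading monomials are coprime, so the S-polynomial reduces to 0 (Buchberger's first criterion).
S(f_2,h_5): lcm = xy. S = y^2 + 2y - 1.
  leading term y^2: subtract (-3)·f_1 from y^2 + 2y - 1 → -3x - 3y - 2
  leading term x: subtract (-1)·h_5 from -3x - 3y - 2 → y - 2
  leading term y: subtract (3)·h_6 from y - 2 → 0
  remainder 0.

S(f_3,h_5): lcm = x^2. S = xy + 2y^2 - x + y + 2.
  leading term xy: subtract (-2)·f_2 from xy + 2y^2 - x + y + 2 → 2y^2 - x - y + 3
  leading term y^2: subtract (1)·f_1 from 2y^2 - x - y + 3 → 3y + 1
  leading term y: subtract (2)·h_6 from 3y + 1 → 0
  remainder 0.

S(f_4,h_5): lcm = x^2. S = 2xy + x + y + 2.
  leading term xy: subtract (3)·f_2 from 2xy + x + y + 2 → x - 3y - 3
  leading term x: subtract (-2)·h_5 from x - 3y - 3 → -2y - 3
  leading term y: subtract (1)·h_6 from -2y - 3 → 0
  remainder 0.

S(f_1,h_6): lcm = y^2. S = 3x + 1.
  leading term x: subtract (1)·h_5 from 3x + 1 → 3y + 1
  leading term y: subtract (2)·h_6 from 3y + 1 → 0
  remainder 0.

S(f_2,h_6): lcm = xy. S = 2x + 2y - 1.
  leading term x: subtract (3)·h_5 from 2x + 2y - 1 → -3y - 1
  leading term y: subtract (-2)·h_6 from -3y - 1 → 0
  remainder 0.

S(f_3,h_6): leading monomials are coprime, so the S-polynomial reduces to 0 (Buchberger's first criterion).
S(f_4,h_6): leading monomials are coprime, so the S-polynomial reduces to 0 (Buchberger's first criterion).
S(h_5,h_6): leading monomials are coprime, so the S-polynomial reduces to 0 (Buchberger's first criterion).
Every S-polynomial of the final basis reduces to 0, so we have a Gröbner basis.
Inter-reduce: drop elements whose leading term is divisible by another's, tail-reduce, and make monic.
Reduced Gröbner basis: {x - 2, y - 2}.
Label its elements g_1 = x - 2, g_2 = y - 2.

Reduce p = -3xy - 2 modulo G:
  leading term xy: subtract (-3y)·g_1 from -3xy - 2 → y - 2
  leading term y: subtract (1)·g_2 from y - 2 → 0
  normal form = 0.
Since the normal form is 0, p ∈ I.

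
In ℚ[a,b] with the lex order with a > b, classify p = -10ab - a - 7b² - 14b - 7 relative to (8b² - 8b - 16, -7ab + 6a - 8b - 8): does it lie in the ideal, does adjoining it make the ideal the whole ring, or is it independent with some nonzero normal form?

First compute the reduced Gröbner basis of I by Buchberger's algorithm.
f_1 = 8b² - 8b - 16, LT = b².
f_2 = -7ab + 6a - 8b - 8, LT = ab.

S(f_1,f_2): lcm = ab². S = -1/7ab - 2a - 8/7b² - 8/7b.
  leading term ab: subtract (1/49)·f_2 from -1/7ab - 2a - 8/7b² - 8/7b → -104/49a - 8/7b² - 48/49b + 8/49
  leading term a: no divisor's leading term divides it; move -104/49a to the remainder.
  leading term b²: subtract (-1/7)·f_1 from -8/7b² - 48/49b + 8/49 → -104/49b - 104/49
  leading term b: no divisor's leading term divides it; move -104/49b to the remainder.
  leading term 1: no divisor's leading term divides it; move -104/49 to the remainder.
  remainder -104/49a - 104/49b - 104/49 ≠ 0; add h_3 = -104/49a - 104/49b - 104/49 to the basis.

S(f_1,h_3): leading monomials are coprime, so the S-polynomial reduces to 0 (Buchberger's first criterion).
S(f_2,h_3): lcm = ab. S = -6/7a - b² + 1/7b + 8/7.
  leading term a: subtract (21/52)·h_3 from -6/7a - b² + 1/7b + 8/7 → -b² + b + 2
  leading term b²: subtract (-⅛)·f_1 from -b² + b + 2 → 0
  remainder 0.

Every S-polynomial of the final basis reduces to 0, so we have a Gröbner basis.
Inter-reduce: drop elements whose leading term is divisible by another's, tail-reduce, and make monic.
Reduced Gröbner basis: {a + b + 1, b² - b - 2}.
Label its elements g_1 = a + b + 1, g_2 = b² - b - 2.

Reduce p = -10ab - a - 7b² - 14b - 7 modulo G:
  leading term ab: subtract (-10b)·g_1 from -10ab - a - 7b² - 14b - 7 → -a + 3b² - 4b - 7
  leading term a: subtract (-1)·g_1 from -a + 3b² - 4b - 7 → 3b² - 3b - 6
  leading term b²: subtract (3)·g_2 from 3b² - 3b - 6 → 0
  normal form = 0.
Since the normal form is 0, p ∈ I.

-10ab - a - 7b² - 14b - 7 lies in I (it reduces to 0).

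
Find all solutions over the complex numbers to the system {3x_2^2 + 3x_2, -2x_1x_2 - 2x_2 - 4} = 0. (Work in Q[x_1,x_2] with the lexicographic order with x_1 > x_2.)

{(1, -1)}

Compute a lex Gröbner basis by Buchberger's algorithm.
f_1 = 3x_2^2 + 3x_2, LT = x_2^2.
f_2 = -2x_1x_2 - 2x_2 - 4, LT = x_1x_2.

S(f_1,f_2): lcm = x_1x_2^2. S = x_1x_2 - x_2^2 - 2x_2.
  leading term x_1x_2: subtract (-1/2)·f_2 from x_1x_2 - x_2^2 - 2x_2 → -x_2^2 - 3x_2 - 2
  leading term x_2^2: subtract (-1/3)·f_1 from -x_2^2 - 3x_2 - 2 → -2x_2 - 2
  leading term x_2: no divisor's leading term divides it; move -2x_2 to the remainder.
  leading term 1: no divisor's leading term divides it; move -2 to the remainder.
  remainder -2x_2 - 2 ≠ 0; add h_3 = -2x_2 - 2 to the basis.

S(f_1,h_3): lcm = x_2^2. S = 0.
  remainder 0.

S(f_2,h_3): lcm = x_1x_2. S = -x_1 + x_2 + 2.
  leading term x_1: no divisor's leading term divides it; move -x_1 to the remainder.
  leading term x_2: subtract (-1/2)·h_3 from x_2 + 2 → 1
  leading term 1: no divisor's leading term divides it; move 1 to the remainder.
  remainder -x_1 + 1 ≠ 0; add h_4 = -x_1 + 1 to the basis.

S(f_1,h_4): leading monomials are coprime, so the S-polynomial reduces to 0 (Buchberger's first criterion).
S(f_2,h_4): lcm = x_1x_2. S = 2x_2 + 2.
  leading term x_2: subtract (-1)·h_3 from 2x_2 + 2 → 0
  remainder 0.

S(h_3,h_4): leading monomials are coprime, so the S-polynomial reduces to 0 (Buchberger's first criterion).
Every S-polynomial of the final basis reduces to 0, so we have a Gröbner basis.
Inter-reduce: drop elements whose leading term is divisible by another's, tail-reduce, and make monic.
Reduced Gröbner basis: {x_1 - 1, x_2 + 1}.

From the last basis element, x_2 + 1 = 0, so x_2 takes values in {-1}. Each choice, substituted upward through the basis, yields the corresponding point(s) of the solution set.
  x_2 = -1: the earlier basis element becomes x_1 - 1 = 0, giving x_1 = 1 — point (1, -1).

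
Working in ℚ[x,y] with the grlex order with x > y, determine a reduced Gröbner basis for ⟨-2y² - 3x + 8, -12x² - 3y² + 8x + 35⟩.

G = {x² - 25/24x - 23/12, y² + 3/2x - 4}

f_1 = -2y² - 3x + 8, LT = y².
f_2 = -12x² - 3y² + 8x + 35, LT = x².

The S-polynomials (S(f_1,f_2)) all reduce to 0 modulo the current basis, so we have a Gröbner basis.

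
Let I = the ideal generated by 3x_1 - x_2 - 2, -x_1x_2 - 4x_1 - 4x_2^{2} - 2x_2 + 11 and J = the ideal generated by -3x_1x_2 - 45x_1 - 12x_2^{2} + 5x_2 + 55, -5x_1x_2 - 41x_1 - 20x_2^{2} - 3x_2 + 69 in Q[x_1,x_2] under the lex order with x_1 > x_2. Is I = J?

Since reduced Gröbner bases are canonical representatives of ideals under a given ordering, it suffices to compute and compare them.
Buchberger on the first generating set:
f_1 = 3x_1 - x_2 - 2, LT = x_1.
f_2 = -x_1x_2 - 4x_1 - 4x_2^{2} - 2x_2 + 11, LT = x_1x_2.

S(f_1,f_2): lcm = x_1x_2. S = -4x_1 - \tfrac{13}{3}x_2^{2} - \tfrac{8}{3}x_2 + 11.
  leading term x_1: subtract (-\tfrac{4}{3})·f_1 from -4x_1 - \tfrac{13}{3}x_2^{2} - \tfrac{8}{3}x_2 + 11 → -\tfrac{13}{3}x_2^{2} - 4x_2 + \tfrac{25}{3}
  leading term x_2^{2}: no divisor's leading term divides it; move -\tfrac{13}{3}x_2^{2} to the remainder.
  leading term x_2: no divisor's leading term divides it; move -4x_2 to the remainder.
  leading term 1: no divisor's leading term divides it; move \tfrac{25}{3} to the remainder.
  remainder -\tfrac{13}{3}x_2^{2} - 4x_2 + \tfrac{25}{3} ≠ 0; add g_3 = -\tfrac{13}{3}x_2^{2} - 4x_2 + \tfrac{25}{3} to the basis.

S(f_1,g_3): leading monomials are coprime, so the S-polynomial reduces to 0 (Buchberger's first criterion).
S(f_2,g_3): lcm = x_1x_2^{2}. S = \tfrac{40}{13}x_1x_2 + \tfrac{25}{13}x_1 + 4x_2^{3} + 2x_2^{2} - 11x_2.
  leading term x_1x_2: subtract (\tfrac{40}{39}x_2)·f_1 from \tfrac{40}{13}x_1x_2 + \tfrac{25}{13}x_1 + 4x_2^{3} + 2x_2^{2} - 11x_2 → \tfrac{25}{13}x_1 + 4x_2^{3} + \tfrac{118}{39}x_2^{2} - \tfrac{349}{39}x_2
  leading term x_1: subtract (\tfrac{25}{39})·f_1 from \tfrac{25}{13}x_1 + 4x_2^{3} + \tfrac{118}{39}x_2^{2} - \tfrac{349}{39}x_2 → 4x_2^{3} + \tfrac{118}{39}x_2^{2} - \tfrac{108}{13}x_2 + \tfrac{50}{39}
  leading term x_2^{3}: subtract (-\tfrac{12}{13}x_2)·g_3 from 4x_2^{3} + \tfrac{118}{39}x_2^{2} - \tfrac{108}{13}x_2 + \tfrac{50}{39} → -\tfrac{2}{3}x_2^{2} - \tfrac{8}{13}x_2 + \tfrac{50}{39}
  leading term x_2^{2}: subtract (\tfrac{2}{13})·g_3 from -\tfrac{2}{3}x_2^{2} - \tfrac{8}{13}x_2 + \tfrac{50}{39} → 0
  remainder 0.

Every S-polynomial of the final basis reduces to 0, so we have a Gröbner basis.
Inter-reduce: drop elements whose leading term is divisible by another's, tail-reduce, and make monic.
Reduced Gröbner basis: {x_1 - \tfrac{1}{3}x_2 - \tfrac{2}{3}, x_2^{2} + \tfrac{12}{13}x_2 - \tfrac{25}{13}}.

Buchberger on the second generating set:
h_1 = -3x_1x_2 - 45x_1 - 12x_2^{2} + 5x_2 + 55, LT = x_1x_2.
h_2 = -5x_1x_2 - 41x_1 - 20x_2^{2} - 3x_2 + 69, LT = x_1x_2.

S(h_1,h_2): lcm = x_1x_2. S = \tfrac{34}{5}x_1 - \tfrac{34}{15}x_2 - \tfrac{68}{15}.
  leading term x_1: no divisor's leading term divides it; move \tfrac{34}{5}x_1 to the remainder.
  leading term x_2: no divisor's leading term divides it; move -\tfrac{34}{15}x_2 to the remainder.
  leading term 1: no divisor's leading term divides it; move -\tfrac{68}{15} to the remainder.
  remainder \tfrac{34}{5}x_1 - \tfrac{34}{15}x_2 - \tfrac{68}{15} ≠ 0; add k_3 = \tfrac{34}{5}x_1 - \tfrac{34}{15}x_2 - \tfrac{68}{15} to the basis.

S(h_1,k_3): lcm = x_1x_2. S = 15x_1 + \tfrac{13}{3}x_2^{2} - x_2 - \tfrac{55}{3}.
  leading term x_1: subtract (\tfrac{75}{34})·k_3 from 15x_1 + \tfrac{13}{3}x_2^{2} - x_2 - \tfrac{55}{3} → \tfrac{13}{3}x_2^{2} + 4x_2 - \tfrac{25}{3}
  leading term x_2^{2}: no divisor's leading term divides it; move \tfrac{13}{3}x_2^{2} to the remainder.
  leading term x_2: no divisor's leading term divides it; move 4x_2 to the remainder.
  leading term 1: no divisor's leading term divides it; move -\tfrac{25}{3} to the remainder.
  remainder \tfrac{13}{3}x_2^{2} + 4x_2 - \tfrac{25}{3} ≠ 0; add k_4 = \tfrac{13}{3}x_2^{2} + 4x_2 - \tfrac{25}{3} to the basis.

S(h_2,k_3): lcm = x_1x_2. S = \tfrac{41}{5}x_1 + \tfrac{13}{3}x_2^{2} + \tfrac{19}{15}x_2 - \tfrac{69}{5}.
  leading term x_1: subtract (\tfrac{41}{34})·k_3 from \tfrac{41}{5}x_1 + \tfrac{13}{3}x_2^{2} + \tfrac{19}{15}x_2 - \tfrac{69}{5} → \tfrac{13}{3}x_2^{2} + 4x_2 - \tfrac{25}{3}
  leading term x_2^{2}: subtract (1)·k_4 from \tfrac{13}{3}x_2^{2} + 4x_2 - \tfrac{25}{3} → 0
  remainder 0.

S(h_1,k_4): lcm = x_1x_2^{2}. S = \tfrac{183}{13}x_1x_2 + \tfrac{25}{13}x_1 + 4x_2^{3} - \tfrac{5}{3}x_2^{2} - \tfrac{55}{3}x_2.
  leading term x_1x_2: subtract (-\tfrac{61}{13})·h_1 from \tfrac{183}{13}x_1x_2 + \tfrac{25}{13}x_1 + 4x_2^{3} - \tfrac{5}{3}x_2^{2} - \tfrac{55}{3}x_2 → -\tfrac{2720}{13}x_1 + 4x_2^{3} - \tfrac{2261}{39}x_2^{2} + \tfrac{200}{39}x_2 + \tfrac{3355}{13}
  leading term x_1: subtract (-\tfrac{400}{13})·k_3 from -\tfrac{2720}{13}x_1 + 4x_2^{3} - \tfrac{2261}{39}x_2^{2} + \tfrac{200}{39}x_2 + \tfrac{3355}{13} → 4x_2^{3} - \tfrac{2261}{39}x_2^{2} - \tfrac{840}{13}x_2 + \tfrac{4625}{39}
  leading term x_2^{3}: subtract (\tfrac{12}{13}x_2)·k_4 from 4x_2^{3} - \tfrac{2261}{39}x_2^{2} - \tfrac{840}{13}x_2 + \tfrac{4625}{39} → -\tfrac{185}{3}x_2^{2} - \tfrac{740}{13}x_2 + \tfrac{4625}{39}
  leading term x_2^{2}: subtract (-\tfrac{185}{13})·k_4 from -\tfrac{185}{3}x_2^{2} - \tfrac{740}{13}x_2 + \tfrac{4625}{39} → 0
  remainder 0.

S(h_2,k_4): lcm = x_1x_2^{2}. S = \tfrac{473}{65}x_1x_2 + \tfrac{25}{13}x_1 + 4x_2^{3} + \tfrac{3}{5}x_2^{2} - \tfrac{69}{5}x_2.
  leading term x_1x_2: subtract (-\tfrac{473}{195})·h_1 from \tfrac{473}{65}x_1x_2 + \tfrac{25}{13}x_1 + 4x_2^{3} + \tfrac{3}{5}x_2^{2} - \tfrac{69}{5}x_2 → -\tfrac{1394}{13}x_1 + 4x_2^{3} - \tfrac{1853}{65}x_2^{2} - \tfrac{326}{195}x_2 + \tfrac{5203}{39}
  leading term x_1: subtract (-\tfrac{205}{13})·k_3 from -\tfrac{1394}{13}x_1 + 4x_2^{3} - \tfrac{1853}{65}x_2^{2} - \tfrac{326}{195}x_2 + \tfrac{5203}{39} → 4x_2^{3} - \tfrac{1853}{65}x_2^{2} - \tfrac{2432}{65}x_2 + \tfrac{805}{13}
  leading term x_2^{3}: subtract (\tfrac{12}{13}x_2)·k_4 from 4x_2^{3} - \tfrac{1853}{65}x_2^{2} - \tfrac{2432}{65}x_2 + \tfrac{805}{13} → -\tfrac{161}{5}x_2^{2} - \tfrac{1932}{65}x_2 + \tfrac{805}{13}
  leading term x_2^{2}: subtract (-\tfrac{483}{65})·k_4 from -\tfrac{161}{5}x_2^{2} - \tfrac{1932}{65}x_2 + \tfrac{805}{13} → 0
  remainder 0.

S(k_3,k_4): leading monomials are coprime, so the S-polynomial reduces to 0 (Buchberger's first criterion).
Every S-polynomial of the final basis reduces to 0, so we have a Gröbner basis.
Inter-reduce: drop elements whose leading term is divisible by another's, tail-reduce, and make monic.
Reduced Gröbner basis: {x_1 - \tfrac{1}{3}x_2 - \tfrac{2}{3}, x_2^{2} + \tfrac{12}{13}x_2 - \tfrac{25}{13}}.

The two bases agree; hence the ideals are identical.

Yes, the ideals are equal.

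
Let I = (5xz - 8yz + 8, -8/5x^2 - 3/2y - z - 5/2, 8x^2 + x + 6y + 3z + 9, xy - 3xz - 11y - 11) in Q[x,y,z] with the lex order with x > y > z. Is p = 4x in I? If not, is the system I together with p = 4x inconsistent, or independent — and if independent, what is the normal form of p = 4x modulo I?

4x lies in I (it reduces to 0).

First compute the reduced Gröbner basis of I by Buchberger's algorithm.
f_1 = 5xz - 8yz + 8, LT = xz.
f_2 = -8/5x^2 - 3/2y - z - 5/2, LT = x^2.
f_3 = 8x^2 + x + 6y + 3z + 9, LT = x^2.
f_4 = xy - 3xz - 11y - 11, LT = xy.

S(f_1,f_2): lcm = x^2z. S = -8/5xyz + 8/5x - 15/16yz - 5/8z^2 - 25/16z.
  reduce S modulo (f_1, f_2, f_3, f_4):
  remainder 8/5x - 64/25y^2z - 15/16yz + 64/25y - 5/8z^2 - 25/16z ≠ 0; add h_5 = 8/5x - 64/25y^2z - 15/16yz + 64/25y - 5/8z^2 - 25/16z to the basis.

S(f_1,f_3): lcm = x^2z. S = -8/5xyz - 1/8xz + 8/5x - 3/4yz - 3/8z^2 - 9/8z.
  reduce S modulo (f_1, f_2, f_3, f_4, h_5):
  remainder -1/80yz + 1/4z^2 + 7/16z + 1/5 ≠ 0; add h_6 = -1/80yz + 1/4z^2 + 7/16z + 1/5 to the basis.

S(f_1,f_4): lcm = xyz. S = 3xz^2 - 8/5y^2z + 11yz + 8/5y + 11z.
  reduce S modulo (f_1, f_2, f_3, f_4, h_5, h_6):
  remainder -24y - 544z^3 - 1852z^2 - 2004z - 720 ≠ 0; add h_7 = -24y - 544z^3 - 1852z^2 - 2004z - 720 to the basis.

S(f_2,f_3): lcm = x^2. S = -1/8x + 3/16y + 1/4z + 7/16.
  reduce S modulo (f_1, f_2, f_3, f_4, h_5, h_6, h_7):
  remainder -65/4z^3 - 33015/512z^2 - 39215/512z - 1815/64 ≠ 0; add h_8 = -65/4z^3 - 33015/512z^2 - 39215/512z - 1815/64 to the basis.

S(f_2,f_4): lcm = x^2y. S = 3x^2z + 11xy + 11x + 15/16y^2 + 5/8yz + 25/16y.
  reduce S modulo (f_1, f_2, f_3, f_4, h_5, h_6, h_7, h_8):
  remainder 16563882893/8306688z^2 + 29889185525/8306688z + 555220943/346112 ≠ 0; add h_9 = 16563882893/8306688z^2 + 29889185525/8306688z + 555220943/346112 to the basis.

S(f_3,f_4): lcm = x^2y. S = 3x^2z + 89/8xy + 11x + 3/4y^2 + 3/8yz + 9/8y.
  reduce S modulo (f_1, f_2, f_3, f_4, h_5, h_6, h_7, h_8, h_9):
  remainder 3084076905/4274550424z + 3084076905/4274550424 ≠ 0; add h_10 = 3084076905/4274550424z + 3084076905/4274550424 to the basis.

The other S-polynomials (S(f_1,h_5), S(f_2,h_5), S(f_3,h_5), S(f_4,h_5), S(f_1,h_6), S(f_2,h_6), S(f_3,h_6), S(f_4,h_6), S(h_5,h_6), S(f_1,h_7), S(f_2,h_7), S(f_3,h_7), S(f_4,h_7), S(h_5,h_7), S(h_6,h_7), S(f_1,h_8), S(f_2,h_8), S(f_3,h_8), S(f_4,h_8), S(h_5,h_8), S(h_6,h_8), S(h_7,h_8), S(f_1,h_9), S(f_2,h_9), S(f_3,h_9), S(f_4,h_9), S(h_5,h_9), S(h_6,h_9), S(h_7,h_9), S(h_8,h_9), S(f_1,h_10), S(f_2,h_10), S(f_3,h_10), S(f_4,h_10), S(h_5,h_10), S(h_6,h_10), S(h_7,h_10), S(h_8,h_10), S(h_9,h_10)) all reduce to 0 modulo the current basis, so we have a Gröbner basis.
Inter-reduce: drop elements whose leading term is divisible by another's, tail-reduce, and make monic.
Reduced Gröbner basis: {x, y + 1, z + 1}.
Label its elements g_1 = x, g_2 = y + 1, g_3 = z + 1.

Reduce p = 4x modulo G:
  leading term x: subtract (4)·g_1 from 4x → 0
  normal form = 0.
Since the normal form is 0, p ∈ I.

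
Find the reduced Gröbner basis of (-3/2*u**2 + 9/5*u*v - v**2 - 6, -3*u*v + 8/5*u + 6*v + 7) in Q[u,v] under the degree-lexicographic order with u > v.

G = {v**3 - 62/15*v**2 + 51/10*u + 39/5*v + 19/5, u**2 + 2/3*v**2 - 16/25*u - 12/5*v + 6/5, u*v - 8/15*u - 2*v - 7/3}

This is the nonlinear analogue of row-reducing a linear system.

f_1 = -3/2*u**2 + 9/5*u*v - v**2 - 6, LT = u**2.
f_2 = -3*u*v + 8/5*u + 6*v + 7, LT = u*v.

S(f_1,f_2): lcm = u**2*v. S = -6/5*u*v**2 + 2/3*v**3 + 8/15*u**2 + 2*u*v + 7/3*u + 4*v.
  leading term u*v**2: subtract (2/5*v)·f_2 from -6/5*u*v**2 + 2/3*v**3 + 8/15*u**2 + 2*u*v + 7/3*u + 4*v → 2/3*v**3 + 8/15*u**2 + 34/25*u*v - 12/5*v**2 + 7/3*u + 6/5*v
  leading term v**3: no divisor's leading term divides it; move 2/3*v**3 to the remainder.
  leading term u**2: subtract (-16/45)·f_1 from 8/15*u**2 + 34/25*u*v - 12/5*v**2 + 7/3*u + 6/5*v → 2*u*v - 124/45*v**2 + 7/3*u + 6/5*v - 32/15
  leading term u*v: subtract (-2/3)·f_2 from 2*u*v - 124/45*v**2 + 7/3*u + 6/5*v - 32/15 → -124/45*v**2 + 17/5*u + 26/5*v + 38/15
  leading term v**2: no divisor's leading term divides it; move -124/45*v**2 to the remainder.
  leading term u: no divisor's leading term divides it; move 17/5*u to the remainder.
  leading term v: no divisor's leading term divides it; move 26/5*v to the remainder.
  leading term 1: no divisor's leading term divides it; move 38/15 to the remainder.
  remainder 2/3*v**3 - 124/45*v**2 + 17/5*u + 26/5*v + 38/15 ≠ 0; add g_3 = 2/3*v**3 - 124/45*v**2 + 17/5*u + 26/5*v + 38/15 to the basis.

The other S-polynomials (S(f_1,g_3), S(f_2,g_3)) all reduce to 0 modulo the current basis, so we have a Gröbner basis.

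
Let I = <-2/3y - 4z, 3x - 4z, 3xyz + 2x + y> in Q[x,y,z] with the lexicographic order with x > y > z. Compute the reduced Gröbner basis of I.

f_1 = -2/3y - 4z, LT = y.
f_2 = 3x - 4z, LT = x.
f_3 = 3xyz + 2x + y, LT = xyz.

S(f_1,f_3): lcm = xyz. S = 6xz^2 - 2/3x - 1/3y.
  leading term xz^2: subtract (2z^2)·f_2 from 6xz^2 - 2/3x - 1/3y → -2/3x - 1/3y + 8z^3
  leading term x: subtract (-2/9)·f_2 from -2/3x - 1/3y + 8z^3 → -1/3y + 8z^3 - 8/9z
  leading term y: subtract (1/2)·f_1 from -1/3y + 8z^3 - 8/9z → 8z^3 + 10/9z
  leading term z^3: no divisor's leading term divides it; move 8z^3 to the remainder.
  leading term z: no divisor's leading term divides it; move 10/9z to the remainder.
  remainder 8z^3 + 10/9z ≠ 0; add g_4 = 8z^3 + 10/9z to the basis.

The other S-polynomials (S(f_1,f_2), S(f_2,f_3), S(f_1,g_4), S(f_2,g_4), S(f_3,g_4)) all reduce to 0 modulo the current basis, so we have a Gröbner basis.
Inter-reduce: drop elements whose leading term is divisible by another's, tail-reduce, and make monic.

G = {x - 4/3z, y + 6z, z^3 + 5/36z}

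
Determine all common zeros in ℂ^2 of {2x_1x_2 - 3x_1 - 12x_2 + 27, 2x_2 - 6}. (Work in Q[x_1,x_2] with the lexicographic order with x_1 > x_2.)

Compute a lex Gröbner basis by Buchberger's algorithm.
f_1 = 2x_1x_2 - 3x_1 - 12x_2 + 27, LT = x_1x_2.
f_2 = 2x_2 - 6, LT = x_2.

S(f_1,f_2): lcm = x_1x_2. S = 3/2x_1 - 6x_2 + 27/2.
  leading term x_1: no divisor's leading term divides it; move 3/2x_1 to the remainder.
  leading term x_2: subtract (-3)·f_2 from -6x_2 + 27/2 → -9/2
  leading term 1: no divisor's leading term divides it; move -9/2 to the remainder.
  remainder 3/2x_1 - 9/2 ≠ 0; add h_3 = 3/2x_1 - 9/2 to the basis.

The other S-polynomials (S(f_1,h_3), S(f_2,h_3)) all reduce to 0 modulo the current basis, so we have a Gröbner basis.
Inter-reduce: drop elements whose leading term is divisible by another's, tail-reduce, and make monic.
Reduced Gröbner basis: {x_1 - 3, x_2 - 3}.

Elimination: the polynomial x_2 - 3 lies in the elimination ideal for x_2, so x_2 ∈ {3}. For each such x_2, the remaining basis elements (now univariate) give the rest of the solution.
  x_2 = 3: the earlier basis element becomes x_1 - 3 = 0, giving x_1 = 3 — point (3, 3).

{(3, 3)}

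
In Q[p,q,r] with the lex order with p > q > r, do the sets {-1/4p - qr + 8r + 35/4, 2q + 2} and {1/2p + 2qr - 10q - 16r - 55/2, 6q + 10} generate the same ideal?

Equality of ideals is decidable: compute both reduced Gröbner bases (unique for the ordering) and check whether they agree.
Buchberger on the first generating set:
f_1 = -1/4p - qr + 8r + 35/4, LT = p.
f_2 = 2q + 2, LT = q.

The S-polynomials (S(f_1,f_2)) all reduce to 0 modulo the current basis, so we have a Gröbner basis.
Inter-reduce: drop elements whose leading term is divisible by another's, tail-reduce, and make monic.
Reduced Gröbner basis: {p - 36r - 35, q + 1}.

Buchberger on the second generating set:
h_1 = 1/2p + 2qr - 10q - 16r - 55/2, LT = p.
h_2 = 6q + 10, LT = q.

The S-polynomials (S(h_1,h_2)) all reduce to 0 modulo the current basis, so we have a Gröbner basis.
Inter-reduce: drop elements whose leading term is divisible by another's, tail-reduce, and make monic.
Reduced Gröbner basis: {p - 116/3r - 65/3, q + 5/3}.

These differ, so the ideals are not equal.
The choice of monomial ordering does not affect the verdict — as long as both bases are computed under the same ordering, their equality decides ideal equality.

No, the ideals differ.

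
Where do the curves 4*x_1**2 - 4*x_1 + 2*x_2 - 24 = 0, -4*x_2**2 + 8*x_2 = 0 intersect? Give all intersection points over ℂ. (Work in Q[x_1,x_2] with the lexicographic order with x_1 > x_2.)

{(-2, 0), (3, 0), (1/2 - sqrt(21)/2, 2), (1/2 + sqrt(21)/2, 2)}

Compute a lex Gröbner basis by Buchberger's algorithm.
f_1 = 4*x_1**2 - 4*x_1 + 2*x_2 - 24, LT = x_1**2.
f_2 = -4*x_2**2 + 8*x_2, LT = x_2**2.

The S-polynomials (S(f_1,f_2)) all reduce to 0 modulo the current basis, so we have a Gröbner basis.
Inter-reduce: drop elements whose leading term is divisible by another's, tail-reduce, and make monic.
Reduced Gröbner basis: {x_1**2 - x_1 + 1/2*x_2 - 6, x_2**2 - 2*x_2}.

The lex basis is triangular: the last element involves only x_2. Solving x_2**2 - 2*x_2 = 0 gives x_2 ∈ {0, 2}; substituting each value into the earlier elements determines the remaining variables.
  x_2 = 0: the earlier basis element becomes x_1**2 - x_1 - 6 = 0, giving x_1 = -2, 3 — points (-2, 0), (3, 0).
  x_2 = 2: the earlier basis element becomes x_1**2 - x_1 - 5 = 0, giving x_1 = 1/2 - sqrt(21)/2, 1/2 + sqrt(21)/2 — points (1/2 - sqrt(21)/2, 2), (1/2 + sqrt(21)/2, 2).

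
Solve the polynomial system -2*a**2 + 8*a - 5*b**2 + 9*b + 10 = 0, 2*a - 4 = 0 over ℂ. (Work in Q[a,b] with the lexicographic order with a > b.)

Compute a lex Gröbner basis by Buchberger's algorithm.
f_1 = -2*a**2 + 8*a - 5*b**2 + 9*b + 10, LT = a**2.
f_2 = 2*a - 4, LT = a.

S(f_1,f_2): lcm = a**2. S = -2*a + 5/2*b**2 - 9/2*b - 5.
  reduce S modulo (f_1, f_2):
  remainder 5/2*b**2 - 9/2*b - 9 ≠ 0; add h_3 = 5/2*b**2 - 9/2*b - 9 to the basis.

The other S-polynomials (S(f_1,h_3), S(f_2,h_3)) all reduce to 0 modulo the current basis, so we have a Gröbner basis.
Inter-reduce: drop elements whose leading term is divisible by another's, tail-reduce, and make monic.
Reduced Gröbner basis: {a - 2, b**2 - 9/5*b - 18/5}.

From the last basis element, b**2 - 9/5*b - 18/5 = 0, so b takes values in {-6/5, 3}. Each choice, substituted upward through the basis, yields the corresponding point(s) of the solution set.
  b = -6/5: the earlier basis element becomes a - 2 = 0, giving a = 2 — point (2, -6/5).
  b = 3: the earlier basis element becomes a - 2 = 0, giving a = 2 — point (2, 3).
A lex Gröbner basis triangularizes the system, enabling back-substitution.

{(2, -6/5), (2, 3)}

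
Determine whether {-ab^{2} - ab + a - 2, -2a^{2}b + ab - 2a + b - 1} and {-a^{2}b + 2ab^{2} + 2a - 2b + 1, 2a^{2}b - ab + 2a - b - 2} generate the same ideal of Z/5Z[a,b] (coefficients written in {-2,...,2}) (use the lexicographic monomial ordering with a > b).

No, the ideals differ.

Since reduced Gröbner bases are canonical representatives of ideals under a given ordering, it suffices to compute and compare them.
Buchberger on the first generating set:
f_1 = -ab^{2} - ab + a - 2, LT = ab^{2}.
f_2 = -2a^{2}b + ab - 2a + b - 1, LT = a^{2}b.

S(f_1,f_2): lcm = a^{2}b^{2}. S = a^{2}b - a^{2} - 2ab^{2} - ab + 2a - 2b^{2} + 2b.
  leading term a^{2}b: subtract (2)·f_2 from a^{2}b - a^{2} - 2ab^{2} - ab + 2a - 2b^{2} + 2b → -a^{2} - 2ab^{2} + 2ab + a - 2b^{2} + 2
  leading term a^{2}: no divisor's leading term divides it; move -a^{2} to the remainder.
  leading term ab^{2}: subtract (2)·f_1 from -2ab^{2} + 2ab + a - 2b^{2} + 2 → -ab - a - 2b^{2} + 1
  leading term ab: no divisor's leading term divides it; move -ab to the remainder.
  leading term a: no divisor's leading term divides it; move -a to the remainder.
  leading term b^{2}: no divisor's leading term divides it; move -2b^{2} to the remainder.
  leading term 1: no divisor's leading term divides it; move 1 to the remainder.
  remainder -a^{2} - ab - a - 2b^{2} + 1 ≠ 0; add g_3 = -a^{2} - ab - a - 2b^{2} + 1 to the basis.

S(f_1,g_3): lcm = a^{2}b^{2}. S = a^{2}b - a^{2} - ab^{3} - ab^{2} + 2a - 2b^{4} + b^{2}.
  leading term a^{2}b: subtract (2)·f_2 from a^{2}b - a^{2} - ab^{3} - ab^{2} + 2a - 2b^{4} + b^{2} → -a^{2} - ab^{3} - ab^{2} - 2ab + a - 2b^{4} + b^{2} - 2b + 2
  leading term a^{2}: subtract (1)·g_3 from -a^{2} - ab^{3} - ab^{2} - 2ab + a - 2b^{4} + b^{2} - 2b + 2 → -ab^{3} - ab^{2} - ab + 2a - 2b^{4} - 2b^{2} - 2b + 1
  leading term ab^{3}: subtract (b)·f_1 from -ab^{3} - ab^{2} - ab + 2a - 2b^{4} - 2b^{2} - 2b + 1 → -2ab + 2a - 2b^{4} - 2b^{2} + 1
  leading term ab: no divisor's leading term divides it; move -2ab to the remainder.
  leading term a: no divisor's leading term divides it; move 2a to the remainder.
  leading term b^{4}: no divisor's leading term divides it; move -2b^{4} to the remainder.
  leading term b^{2}: no divisor's leading term divides it; move -2b^{2} to the remainder.
  leading term 1: no divisor's leading term divides it; move 1 to the remainder.
  remainder -2ab + 2a - 2b^{4} - 2b^{2} + 1 ≠ 0; add g_4 = -2ab + 2a - 2b^{4} - 2b^{2} + 1 to the basis.

S(f_2,g_3): lcm = a^{2}b. S = -ab^{2} + ab + a - 2b^{3} - 2b - 2.
  leading term ab^{2}: subtract (1)·f_1 from -ab^{2} + ab + a - 2b^{3} - 2b - 2 → 2ab - 2b^{3} - 2b
  leading term ab: subtract (-1)·g_4 from 2ab - 2b^{3} - 2b → 2a - 2b^{4} - 2b^{3} - 2b^{2} - 2b + 1
  leading term a: no divisor's leading term divides it; move 2a to the remainder.
  leading term b^{4}: no divisor's leading term divides it; move -2b^{4} to the remainder.
  leading term b^{3}: no divisor's leading term divides it; move -2b^{3} to the remainder.
  leading term b^{2}: no divisor's leading term divides it; move -2b^{2} to the remainder.
  leading term b: no divisor's leading term divides it; move -2b to the remainder.
  leading term 1: no divisor's leading term divides it; move 1 to the remainder.
  remainder 2a - 2b^{4} - 2b^{3} - 2b^{2} - 2b + 1 ≠ 0; add g_5 = 2a - 2b^{4} - 2b^{3} - 2b^{2} - 2b + 1 to the basis.

S(f_1,g_4): lcm = ab^{2}. S = 2ab - a - b^{5} - b^{3} - 2b + 2.
  leading term ab: subtract (-1)·g_4 from 2ab - a - b^{5} - b^{3} - 2b + 2 → a - b^{5} - 2b^{4} - b^{3} - 2b^{2} - 2b - 2
  leading term a: subtract (-2)·g_5 from a - b^{5} - 2b^{4} - b^{3} - 2b^{2} - 2b - 2 → -b^{5} - b^{4} - b^{2} - b
  leading term b^{5}: no divisor's leading term divides it; move -b^{5} to the remainder.
  leading term b^{4}: no divisor's leading term divides it; move -b^{4} to the remainder.
  leading term b^{2}: no divisor's leading term divides it; move -b^{2} to the remainder.
  leading term b: no divisor's leading term divides it; move -b to the remainder.
  remainder -b^{5} - b^{4} - b^{2} - b ≠ 0; add g_6 = -b^{5} - b^{4} - b^{2} - b to the basis.

The other S-polynomials (S(f_2,g_4), S(g_3,g_4), S(f_1,g_5), S(f_2,g_5), S(g_3,g_5), S(g_4,g_5), S(f_1,g_6), S(f_2,g_6), S(g_3,g_6), S(g_4,g_6), S(g_5,g_6)) all reduce to 0 modulo the current basis, so we have a Gröbner basis.
Inter-reduce: drop elements whose leading term is divisible by another's, tail-reduce, and make monic.
Reduced Gröbner basis: {a - b^{4} - b^{3} - b^{2} - b - 2, b^{5} + b^{4} + b^{2} + b}.

Buchberger on the second generating set:
h_1 = -a^{2}b + 2ab^{2} + 2a - 2b + 1, LT = a^{2}b.
h_2 = 2a^{2}b - ab + 2a - b - 2, LT = a^{2}b.

S(h_1,h_2): lcm = a^{2}b. S = -2ab^{2} - 2ab + 2a.
  leading term ab^{2}: no divisor's leading term divides it; move -2ab^{2} to the remainder.
  leading term ab: no divisor's leading term divides it; move -2ab to the remainder.
  leading term a: no divisor's leading term divides it; move 2a to the remainder.
  remainder -2ab^{2} - 2ab + 2a ≠ 0; add k_3 = -2ab^{2} - 2ab + 2a to the basis.

S(h_1,k_3): lcm = a^{2}b^{2}. S = -a^{2}b + a^{2} - 2ab^{3} - 2ab + 2b^{2} - b.
  leading term a^{2}b: subtract (1)·h_1 from -a^{2}b + a^{2} - 2ab^{3} - 2ab + 2b^{2} - b → a^{2} - 2ab^{3} - 2ab^{2} - 2ab - 2a + 2b^{2} + b - 1
  leading term a^{2}: no divisor's leading term divides it; move a^{2} to the remainder.
  leading term ab^{3}: subtract (b)·k_3 from -2ab^{3} - 2ab^{2} - 2ab - 2a + 2b^{2} + b - 1 → ab - 2a + 2b^{2} + b - 1
  leading term ab: no divisor's leading term divides it; move ab to the remainder.
  leading term a: no divisor's leading term divides it; move -2a to the remainder.
  leading term b^{2}: no divisor's leading term divides it; move 2b^{2} to the remainder.
  leading term b: no divisor's leading term divides it; move b to the remainder.
  leading term 1: no divisor's leading term divides it; move -1 to the remainder.
  remainder a^{2} + ab - 2a + 2b^{2} + b - 1 ≠ 0; add k_4 = a^{2} + ab - 2a + 2b^{2} + b - 1 to the basis.

S(h_1,k_4): lcm = a^{2}b. S = 2ab^{2} + 2ab - 2a - 2b^{3} - b^{2} - 2b - 1.
  leading term ab^{2}: subtract (-1)·k_3 from 2ab^{2} + 2ab - 2a - 2b^{3} - b^{2} - 2b - 1 → -2b^{3} - b^{2} - 2b - 1
  leading term b^{3}: no divisor's leading term divides it; move -2b^{3} to the remainder.
  leading term b^{2}: no divisor's leading term divides it; move -b^{2} to the remainder.
  leading term b: no divisor's leading term divides it; move -2b to the remainder.
  leading term 1: no divisor's leading term divides it; move -1 to the remainder.
  remainder -2b^{3} - b^{2} - 2b - 1 ≠ 0; add k_5 = -2b^{3} - b^{2} - 2b - 1 to the basis.

The other S-polynomials (S(h_2,k_3), S(h_2,k_4), S(k_3,k_4), S(h_1,k_5), S(h_2,k_5), S(k_3,k_5), S(k_4,k_5)) all reduce to 0 modulo the current basis, so we have a Gröbner basis.
Inter-reduce: drop elements whose leading term is divisible by another's, tail-reduce, and make monic.
Reduced Gröbner basis: {a^{2} + ab - 2a + 2b^{2} + b - 1, ab^{2} + ab - a, b^{3} - 2b^{2} + b - 2}.

Since the reduced bases disagree, the two ideals are not the same.
The same test decides containment: I ⊆ J iff every generator of I reduces to 0 modulo a Gröbner basis of J.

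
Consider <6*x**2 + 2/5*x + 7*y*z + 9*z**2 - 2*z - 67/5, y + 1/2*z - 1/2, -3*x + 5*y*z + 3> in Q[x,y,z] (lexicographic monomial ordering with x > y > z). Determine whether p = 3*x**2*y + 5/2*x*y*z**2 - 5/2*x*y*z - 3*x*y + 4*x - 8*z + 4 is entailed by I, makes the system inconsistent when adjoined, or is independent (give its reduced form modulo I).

3*x**2*y + 5/2*x*y*z**2 - 5/2*x*y*z - 3*x*y + 4*x - 8*z + 4 is independent of I; its normal form modulo I is -10/3*z**2 - 14/3*z + 8.

First compute the reduced Gröbner basis of I by Buchberger's algorithm.
f_1 = 6*x**2 + 2/5*x + 7*y*z + 9*z**2 - 2*z - 67/5, LT = x**2.
f_2 = y + 1/2*z - 1/2, LT = y.
f_3 = -3*x + 5*y*z + 3, LT = x.

S(f_1,f_3): lcm = x**2. S = 5/3*x*y*z + 16/15*x + 7/6*y*z + 3/2*z**2 - 1/3*z - 67/30.
  leading term x*y*z: subtract (5/3*x*z)·f_2 from 5/3*x*y*z + 16/15*x + 7/6*y*z + 3/2*z**2 - 1/3*z - 67/30 → -5/6*x*z**2 + 5/6*x*z + 16/15*x + 7/6*y*z + 3/2*z**2 - 1/3*z - 67/30
  leading term x*z**2: subtract (5/18*z**2)·f_3 from -5/6*x*z**2 + 5/6*x*z + 16/15*x + 7/6*y*z + 3/2*z**2 - 1/3*z - 67/30 → 5/6*x*z + 16/15*x - 25/18*y*z**3 + 7/6*y*z + 2/3*z**2 - 1/3*z - 67/30
  leading term x*z: subtract (-5/18*z)·f_3 from 5/6*x*z + 16/15*x - 25/18*y*z**3 + 7/6*y*z + 2/3*z**2 - 1/3*z - 67/30 → 16/15*x - 25/18*y*z**3 + 25/18*y*z**2 + 7/6*y*z + 2/3*z**2 + 1/2*z - 67/30
  leading term x: subtract (-16/45)·f_3 from 16/15*x - 25/18*y*z**3 + 25/18*y*z**2 + 7/6*y*z + 2/3*z**2 + 1/2*z - 67/30 → -25/18*y*z**3 + 25/18*y*z**2 + 53/18*y*z + 2/3*z**2 + 1/2*z - 7/6
  leading term y*z**3: subtract (-25/18*z**3)·f_2 from -25/18*y*z**3 + 25/18*y*z**2 + 53/18*y*z + 2/3*z**2 + 1/2*z - 7/6 → 25/18*y*z**2 + 53/18*y*z + 25/36*z**4 - 25/36*z**3 + 2/3*z**2 + 1/2*z - 7/6
  leading term y*z**2: subtract (25/18*z**2)·f_2 from 25/18*y*z**2 + 53/18*y*z + 25/36*z**4 - 25/36*z**3 + 2/3*z**2 + 1/2*z - 7/6 → 53/18*y*z + 25/36*z**4 - 25/18*z**3 + 49/36*z**2 + 1/2*z - 7/6
  leading term y*z: subtract (53/18*z)·f_2 from 53/18*y*z + 25/36*z**4 - 25/18*z**3 + 49/36*z**2 + 1/2*z - 7/6 → 25/36*z**4 - 25/18*z**3 - 1/9*z**2 + 71/36*z - 7/6
  leading term z**4: no divisor's leading term divides it; move 25/36*z**4 to the remainder.
  leading term z**3: no divisor's leading term divides it; move -25/18*z**3 to the remainder.
  leading term z**2: no divisor's leading term divides it; move -1/9*z**2 to the remainder.
  leading term z: no divisor's leading term divides it; move 71/36*z to the remainder.
  leading term 1: no divisor's leading term divides it; move -7/6 to the remainder.
  remainder 25/36*z**4 - 25/18*z**3 - 1/9*z**2 + 71/36*z - 7/6 ≠ 0; add h_4 = 25/36*z**4 - 25/18*z**3 - 1/9*z**2 + 71/36*z - 7/6 to the basis.

The other S-polynomials (S(f_1,f_2), S(f_2,f_3), S(f_1,h_4), S(f_2,h_4), S(f_3,h_4)) all reduce to 0 modulo the current basis, so we have a Gröbner basis.
Inter-reduce: drop elements whose leading term is divisible by another's, tail-reduce, and make monic.
Reduced Gröbner basis: {x + 5/6*z**2 - 5/6*z - 1, y + 1/2*z - 1/2, z**4 - 2*z**3 - 4/25*z**2 + 71/25*z - 42/25}.
Label its elements g_1 = x + 5/6*z**2 - 5/6*z - 1, g_2 = y + 1/2*z - 1/2, g_3 = z**4 - 2*z**3 - 4/25*z**2 + 71/25*z - 42/25.

Reduce p = 3*x**2*y + 5/2*x*y*z**2 - 5/2*x*y*z - 3*x*y + 4*x - 8*z + 4 modulo G:
  leading term x**2*y: subtract (3*x*y)·g_1 from 3*x**2*y + 5/2*x*y*z**2 - 5/2*x*y*z - 3*x*y + 4*x - 8*z + 4 → 4*x - 8*z + 4
  leading term x: subtract (4)·g_1 from 4*x - 8*z + 4 → -10/3*z**2 - 14/3*z + 8
  leading term z**2: no divisor's leading term divides it; move -10/3*z**2 to the remainder.
  leading term z: no divisor's leading term divides it; move -14/3*z to the remainder.
  leading term 1: no divisor's leading term divides it; move 8 to the remainder.
  normal form = -10/3*z**2 - 14/3*z + 8.
The normal form is nonzero, so p ∉ I. Since p minus its normal form lies in I, I + (p) = I + (r) where r = -10/3*z**2 - 14/3*z + 8; decide whether this ideal is the whole ring.
Run Buchberger on G together with r (pairs among the g_i already reduce to 0 since G is a Gröbner basis):
g_1 = x + 5/6*z**2 - 5/6*z - 1, LT = x.
g_2 = y + 1/2*z - 1/2, LT = y.
g_3 = z**4 - 2*z**3 - 4/25*z**2 + 71/25*z - 42/25, LT = z**4.
r = -10/3*z**2 - 14/3*z + 8, LT = z**2.

S(g_3,r): lcm = z**4. S = -17/5*z**3 + 56/25*z**2 + 71/25*z - 42/25.
  leading term z**3: subtract (51/50*z)·r from -17/5*z**3 + 56/25*z**2 + 71/25*z - 42/25 → 7*z**2 - 133/25*z - 42/25
  leading term z**2: subtract (-21/10)·r from 7*z**2 - 133/25*z - 42/25 → -378/25*z + 378/25
  leading term z: no divisor's leading term divides it; move -378/25*z to the remainder.
  leading term 1: no divisor's leading term divides it; move 378/25 to the remainder.
  remainder -378/25*z + 378/25 ≠ 0; add m_5 = -378/25*z + 378/25 to the basis.

The other S-polynomials (S(g_1,g_2), S(g_1,g_3), S(g_1,r), S(g_2,g_3), S(g_2,r), S(g_1,m_5), S(g_2,m_5), S(g_3,m_5), S(r,m_5)) all reduce to 0 modulo the current basis, so we have a Gröbner basis.
Inter-reduce: drop elements whose leading term is divisible by another's, tail-reduce, and make monic.
Reduced Gröbner basis: {x - 1, y, z - 1}.
The reduced Gröbner basis of I + (p) is {x - 1, y, z - 1} ≠ {1}, a proper ideal, so the enlarged system stays consistent: p is independent of I, with normal form -10/3*z**2 - 14/3*z + 8.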